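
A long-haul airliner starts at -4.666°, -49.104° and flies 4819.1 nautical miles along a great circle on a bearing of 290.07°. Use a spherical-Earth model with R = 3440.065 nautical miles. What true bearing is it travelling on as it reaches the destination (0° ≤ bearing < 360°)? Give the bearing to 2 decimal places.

δ = 4819.1/3440.065 = 1.400875 rad (80.2642°).
Start latitude φ₁ = -0.081437 rad; initial bearing θ = 5.062677 rad.
sin φ₂ = sin φ₁ cos δ + cos φ₁ sin δ cos θ = (-0.081347)(0.169105) + (0.996686)(0.985598)(0.343168) = 0.323348
φ₂ = asin(0.323348) = 0.329266 rad = 18.866°.
For the longitude increment, Δλ = atan2( sin θ sin δ cos φ₁, cos δ − sin φ₁ sin φ₂ ) = atan2(-0.922679, 0.195409) = -78.042°.
Hence λ₂ = -49.104° + -78.042° = -127.146°.
The forward bearing on arrival equals the back-azimuth from the destination plus 180°.
Back-azimuth from P₂ (18.87°, -127.15°) to P₁ (-4.67°, -49.10°), with Δλ' = λ₁ − λ₂ = 78.04°: atan2( sin Δλ' cos φ₁ , cos φ₂ sin φ₁ − sin φ₂ cos φ₁ cos Δλ' ) = 98.39°.
Final bearing = (98.39° + 180°) mod 360° = 278.39°.

final bearing 278.39°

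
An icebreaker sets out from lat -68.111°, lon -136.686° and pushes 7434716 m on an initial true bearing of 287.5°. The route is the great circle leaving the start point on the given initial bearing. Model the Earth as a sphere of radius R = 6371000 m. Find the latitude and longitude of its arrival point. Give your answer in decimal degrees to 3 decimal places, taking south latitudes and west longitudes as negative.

latitude -15.161°, longitude 157.998°

δ = 7434716/6371000 = 1.166962 rad (66.8620°).
Start latitude φ₁ = -1.188761 rad; initial bearing θ = 5.017822 rad.
Destination latitude: φ₂ = arcsin( sin φ₁ cos δ + cos φ₁ sin δ cos θ ) = arcsin(-0.261530) = -15.161°.
Then Δλ = atan2(-0.326954, 0.150271) = -1.139981 rad, from sin θ sin δ cos φ₁ over cos δ − sin φ₁ sin φ₂.
λ₂ = -136.686° + -65.316° = -202.002°, normalized to (−180°, 180°] → 157.998°.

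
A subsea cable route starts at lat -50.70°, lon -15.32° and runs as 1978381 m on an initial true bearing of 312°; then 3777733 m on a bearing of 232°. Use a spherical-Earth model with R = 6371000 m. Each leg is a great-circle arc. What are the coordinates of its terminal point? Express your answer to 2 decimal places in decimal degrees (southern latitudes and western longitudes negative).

Apply the spherical direct solution leg by leg, carrying full precision between legs.
Leg 1: from (-50.70°, -15.32°), δ = 1978381/6371000 = 0.310529 rad, θ = 312° → φ = -37.40°, λ = -31.93°.
Leg 2: from (-37.40°, -31.93°), δ = 3777733/6371000 = 0.592958 rad, θ = 232° → φ = -50.98°, λ = -76.31°.

latitude -50.98°, longitude -76.31°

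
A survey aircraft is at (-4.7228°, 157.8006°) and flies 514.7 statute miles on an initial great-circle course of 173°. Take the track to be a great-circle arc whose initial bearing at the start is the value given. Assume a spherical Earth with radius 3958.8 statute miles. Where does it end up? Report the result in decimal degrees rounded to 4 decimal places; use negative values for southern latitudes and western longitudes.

Angular distance δ = d/R = 514.7 / 3958.8 = 0.130014 rad.
Start latitude φ₁ = -0.082428 rad; initial bearing θ = 3.019420 rad.
Applying the spherical law of cosines for sides, sin φ₂ = sin φ₁ cos δ + cos φ₁ sin δ cos θ = -0.209885, so φ₂ = -12.1156°.
Then Δλ = atan2(0.015746, 0.974279) = 0.016161 rad, from sin θ sin δ cos φ₁ over cos δ − sin φ₁ sin φ₂.
Hence λ₂ = 157.8006° + 0.9259° = 158.7265°.

latitude -12.1156°, longitude 158.7265°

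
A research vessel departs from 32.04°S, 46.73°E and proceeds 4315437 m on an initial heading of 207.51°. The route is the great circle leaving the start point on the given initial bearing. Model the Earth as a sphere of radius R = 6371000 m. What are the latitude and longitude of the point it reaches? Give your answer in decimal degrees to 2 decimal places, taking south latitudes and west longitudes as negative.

latitude -62.20°, longitude 8.36°

The arc subtends δ = 4315437/6371000 = 0.677356 rad at the centre.
Start latitude φ₁ = -0.559203 rad; initial bearing θ = 3.621733 rad.
Destination latitude: φ₂ = arcsin( sin φ₁ cos δ + cos φ₁ sin δ cos θ ) = arcsin(-0.884591) = -62.20°.
Then Δλ = atan2(-0.245395, 0.309947) = -0.669679 rad, from sin θ sin δ cos φ₁ over cos δ − sin φ₁ sin φ₂.
λ₂ = 46.73° + -38.37° = 8.36°.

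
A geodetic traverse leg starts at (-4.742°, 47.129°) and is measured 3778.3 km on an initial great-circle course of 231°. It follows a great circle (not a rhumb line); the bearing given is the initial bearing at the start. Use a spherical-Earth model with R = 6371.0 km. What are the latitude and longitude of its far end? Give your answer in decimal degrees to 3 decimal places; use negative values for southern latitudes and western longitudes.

δ = 3778.3/6371 = 0.593047 rad (33.9791°).
With φ₁ = -4.742° = -0.082764 rad and θ = 231° = 4.031711 rad:
sin φ₂ = sin φ₁ cos δ + cos φ₁ sin δ cos θ = (-0.082669)(0.829242) + (0.996577)(0.558890)(-0.629320) = -0.419070
φ₂ = asin(-0.419070) = -0.432420 rad = -24.776°.
Δλ = atan2( sin θ sin δ cos φ₁ , cos δ − sin φ₁ sin φ₂ ) = atan2(-0.432852, 0.794598) = -0.498799 rad = -28.579°.
λ₂ = λ₁ + Δλ = 18.550°.

latitude -24.776°, longitude 18.550°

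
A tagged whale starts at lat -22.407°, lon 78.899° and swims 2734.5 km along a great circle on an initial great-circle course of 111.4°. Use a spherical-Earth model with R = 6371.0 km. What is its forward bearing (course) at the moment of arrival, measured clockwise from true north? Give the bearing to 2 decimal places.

final bearing 99.76°

The arc subtends δ = 2734.5/6371 = 0.429210 rad at the centre.
Start latitude φ₁ = -0.391076 rad; initial bearing θ = 1.944297 rad.
sin φ₂ = sin φ₁ cos δ + cos φ₁ sin δ cos θ = (-0.381183)(0.909295) + (0.924499)(0.416153)(-0.364877) = -0.486988
φ₂ = asin(-0.486988) = -0.508638 rad = -29.143°.
Δλ = atan2( sin θ sin δ cos φ₁ , cos δ − sin φ₁ sin φ₂ ) = atan2(0.358208, 0.723663) = 0.459634 rad = 26.335°.
λ₂ = λ₁ + Δλ = 105.234°.
The forward bearing on arrival equals the back-azimuth from the destination plus 180°.
Back-azimuth from P₂ (-29.14°, 105.23°) to P₁ (-22.41°, 78.90°), with Δλ' = λ₁ − λ₂ = -26.34°: atan2( sin Δλ' cos φ₁ , cos φ₂ sin φ₁ − sin φ₂ cos φ₁ cos Δλ' ) = 279.76°.
Final bearing = (279.76° + 180°) mod 360° = 99.76°.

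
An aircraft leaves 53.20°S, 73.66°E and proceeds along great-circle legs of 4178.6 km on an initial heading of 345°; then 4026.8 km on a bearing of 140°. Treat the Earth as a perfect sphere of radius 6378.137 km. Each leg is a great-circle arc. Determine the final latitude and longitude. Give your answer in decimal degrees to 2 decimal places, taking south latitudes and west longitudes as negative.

Apply the spherical direct solution leg by leg, carrying full precision between legs.
Leg 1: from (-53.20°, 73.66°), δ = 4178.6/6378.137 = 0.655144 rad, θ = 345° → φ = -16.40°, λ = 64.20°.
Leg 2: from (-16.40°, 64.20°), δ = 4026.8/6378.137 = 0.631344 rad, θ = 140° → φ = -41.43°, λ = 94.60°.

latitude -41.43°, longitude 94.60°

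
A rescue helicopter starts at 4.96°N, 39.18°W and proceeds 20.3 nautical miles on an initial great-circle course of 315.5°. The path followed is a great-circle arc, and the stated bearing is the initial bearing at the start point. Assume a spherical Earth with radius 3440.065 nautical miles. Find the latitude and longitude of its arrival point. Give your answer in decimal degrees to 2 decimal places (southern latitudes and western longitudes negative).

Central angle δ = d/R = 0.005901 rad.
With φ₁ = 4.96° = 0.086568 rad and θ = 315.5° = 5.506514 rad:
Destination latitude: φ₂ = arcsin( sin φ₁ cos δ + cos φ₁ sin δ cos θ ) = arcsin(0.090652) = 5.20°.
For the longitude increment, Δλ = atan2( sin θ sin δ cos φ₁, cos δ − sin φ₁ sin φ₂ ) = atan2(-0.004121, 0.992145) = -0.24°.
λ₂ = λ₁ + Δλ = -39.42°.

latitude 5.20°, longitude -39.42°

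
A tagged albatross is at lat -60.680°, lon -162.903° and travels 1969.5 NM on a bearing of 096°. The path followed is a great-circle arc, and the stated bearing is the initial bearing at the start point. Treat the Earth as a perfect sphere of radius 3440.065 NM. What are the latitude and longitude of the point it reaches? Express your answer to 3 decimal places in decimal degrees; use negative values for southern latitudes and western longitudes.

The arc subtends δ = 1969.5/3440.065 = 0.572518 rad at the centre.
Converting: φ₁ = -1.059066 rad, θ = 1.675516 rad.
Applying the spherical law of cosines for sides, sin φ₂ = sin φ₁ cos δ + cos φ₁ sin δ cos θ = -0.760595, so φ₂ = -49.517°.
Δλ = atan2( sin θ sin δ cos φ₁ , cos δ − sin φ₁ sin φ₂ ) = atan2(0.263835, 0.177378) = 0.978900 rad = 56.087°.
λ₂ = -162.903° + 56.087° = -106.816°.

latitude -49.517°, longitude -106.816°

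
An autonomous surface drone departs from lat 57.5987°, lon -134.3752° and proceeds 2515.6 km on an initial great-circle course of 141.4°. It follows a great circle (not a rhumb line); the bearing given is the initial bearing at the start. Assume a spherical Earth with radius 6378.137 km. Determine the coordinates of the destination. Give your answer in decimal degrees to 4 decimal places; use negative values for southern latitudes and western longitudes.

latitude 38.2120°, longitude -116.6104°

δ = 2515.6/6378.137 = 0.394410 rad (22.5980°).
With φ₁ = 57.5987° = 1.005287 rad and θ = 141.4° = 2.467896 rad:
Destination latitude: φ₂ = arcsin( sin φ₁ cos δ + cos φ₁ sin δ cos θ ) = arcsin(0.618572) = 38.2120°.
Δλ = atan2( sin θ sin δ cos φ₁ , cos δ − sin φ₁ sin φ₂ ) = atan2(0.128461, 0.400953) = 0.310055 rad = 17.7648°.
λ₂ = -134.3752° + 17.7648° = -116.6104°.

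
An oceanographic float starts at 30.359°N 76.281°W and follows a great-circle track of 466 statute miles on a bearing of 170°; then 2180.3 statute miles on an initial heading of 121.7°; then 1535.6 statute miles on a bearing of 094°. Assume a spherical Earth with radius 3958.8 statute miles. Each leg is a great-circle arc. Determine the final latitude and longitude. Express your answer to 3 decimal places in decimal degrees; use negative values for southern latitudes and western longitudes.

Apply the spherical direct solution leg by leg, carrying full precision between legs.
Leg 1: from (30.359°, -76.281°), δ = 466/3958.8 = 0.117712 rad, θ = 170° → φ = 23.711°, λ = -75.005°.
Leg 2: from (23.711°, -75.005°), δ = 2180.3/3958.8 = 0.550748 rad, θ = 121.7° → φ = 5.214°, λ = -48.447°.
Leg 3: from (5.214°, -48.447°), δ = 1535.6/3958.8 = 0.387895 rad, θ = 94° → φ = 3.317°, λ = -26.240°.

latitude 3.317°, longitude -26.240°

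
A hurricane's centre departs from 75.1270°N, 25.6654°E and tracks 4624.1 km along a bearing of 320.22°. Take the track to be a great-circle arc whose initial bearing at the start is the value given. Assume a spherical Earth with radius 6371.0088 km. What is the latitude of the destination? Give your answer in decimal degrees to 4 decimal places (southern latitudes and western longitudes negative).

latitude 58.6313°

Central angle δ = d/R = 0.725803 rad.
With φ₁ = 75.1270° = 1.311214 rad and θ = 320.22° = 5.588893 rad:
sin φ₂ = sin φ₁ cos δ + cos φ₁ sin δ cos θ = (0.966497)(0.747966) + (0.256677)(0.663737)(0.768507) = 0.853835
φ₂ = asin(0.853835) = 1.023309 rad = 58.6313°.
Then Δλ = atan2(-0.109007, -0.077263) = -2.187393 rad, from sin θ sin δ cos φ₁ over cos δ − sin φ₁ sin φ₂.
λ₂ = λ₁ + Δλ = -99.6630°.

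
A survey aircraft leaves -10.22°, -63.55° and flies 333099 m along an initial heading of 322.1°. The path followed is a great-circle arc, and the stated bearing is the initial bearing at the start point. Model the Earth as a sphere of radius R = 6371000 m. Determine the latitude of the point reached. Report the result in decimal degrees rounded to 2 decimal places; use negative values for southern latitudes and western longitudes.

latitude -7.85°

The arc subtends δ = 333099/6371000 = 0.052284 rad at the centre.
Start latitude φ₁ = -0.178373 rad; initial bearing θ = 5.621706 rad.
sin φ₂ = sin φ₁ cos δ + cos φ₁ sin δ cos θ = (-0.177428)(0.998634) + (0.984134)(0.052260)(0.789084) = -0.136603
φ₂ = asin(-0.136603) = -0.137031 rad = -7.85°.
Then Δλ = atan2(-0.031593, 0.974396) = -0.032412 rad, from sin θ sin δ cos φ₁ over cos δ − sin φ₁ sin φ₂.
λ₂ = -63.55° + -1.86° = -65.41°.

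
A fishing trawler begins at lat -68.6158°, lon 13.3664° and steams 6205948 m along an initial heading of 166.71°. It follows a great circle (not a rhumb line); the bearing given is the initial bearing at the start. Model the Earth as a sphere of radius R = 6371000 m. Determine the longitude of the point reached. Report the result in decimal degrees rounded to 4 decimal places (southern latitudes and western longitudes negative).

The arc subtends δ = 6205948/6371000 = 0.974093 rad at the centre.
With φ₁ = -68.6158° = -1.197572 rad and θ = 166.71° = 2.909638 rad:
Destination latitude: φ₂ = arcsin( sin φ₁ cos δ + cos φ₁ sin δ cos θ ) = arcsin(-0.816767) = -54.7625°.
Then Δλ = atan2(0.069334, -0.198620) = 2.805737 rad, from sin θ sin δ cos φ₁ over cos δ − sin φ₁ sin φ₂.
Hence λ₂ = 13.3664° + 160.7569° = 174.1233°.

longitude 174.1233°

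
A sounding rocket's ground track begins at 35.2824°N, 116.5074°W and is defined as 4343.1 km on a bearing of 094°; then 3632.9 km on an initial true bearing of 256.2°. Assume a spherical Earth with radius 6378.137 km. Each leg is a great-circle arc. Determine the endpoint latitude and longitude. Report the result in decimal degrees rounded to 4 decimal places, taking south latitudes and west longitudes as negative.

latitude 13.3320°, longitude -105.4778°

Apply the spherical direct solution leg by leg, carrying full precision between legs.
Leg 1: from (35.2824°, -116.5074°), δ = 4343.1/6378.137 = 0.680936 rad, θ = 94° → φ = 24.3899°, λ = -72.9151°.
Leg 2: from (24.3899°, -72.9151°), δ = 3632.9/6378.137 = 0.569586 rad, θ = 256.2° → φ = 13.3320°, λ = -105.4778°.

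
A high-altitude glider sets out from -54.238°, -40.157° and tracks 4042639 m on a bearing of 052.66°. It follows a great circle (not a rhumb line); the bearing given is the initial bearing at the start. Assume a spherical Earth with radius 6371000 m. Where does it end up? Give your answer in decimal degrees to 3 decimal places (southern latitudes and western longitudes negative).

Central angle δ = d/R = 0.634538 rad.
Converting: φ₁ = -0.946632 rad, θ = 0.919090 rad.
sin φ₂ = sin φ₁ cos δ + cos φ₁ sin δ cos θ = (-0.811452)(0.805346) + (0.584420)(0.592805)(0.606544) = -0.443364
φ₂ = asin(-0.443364) = -0.459348 rad = -26.319°.
For the longitude increment, Δλ = atan2( sin θ sin δ cos φ₁, cos δ − sin φ₁ sin φ₂ ) = atan2(0.275443, 0.445577) = 31.723°.
λ₂ = -40.157° + 31.723° = -8.434°.

latitude -26.319°, longitude -8.434°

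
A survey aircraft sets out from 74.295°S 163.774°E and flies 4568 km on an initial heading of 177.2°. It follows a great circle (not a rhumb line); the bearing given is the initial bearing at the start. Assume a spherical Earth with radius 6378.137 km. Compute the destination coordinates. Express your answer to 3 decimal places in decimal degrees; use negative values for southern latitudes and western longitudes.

latitude -64.642°, longitude -20.520°

δ = 4568/6378.137 = 0.716197 rad (41.0350°).
With φ₁ = -74.295° = -1.296692 rad and θ = 177.2° = 3.092723 rad:
Destination latitude: φ₂ = arcsin( sin φ₁ cos δ + cos φ₁ sin δ cos θ ) = arcsin(-0.903646) = -64.642°.
For the longitude increment, Δλ = atan2( sin θ sin δ cos φ₁, cos δ − sin φ₁ sin φ₂ ) = atan2(0.008681, -0.115603) = 175.706°.
λ₂ = 163.774° + 175.706° = 339.480°, normalized to (−180°, 180°] → -20.520°.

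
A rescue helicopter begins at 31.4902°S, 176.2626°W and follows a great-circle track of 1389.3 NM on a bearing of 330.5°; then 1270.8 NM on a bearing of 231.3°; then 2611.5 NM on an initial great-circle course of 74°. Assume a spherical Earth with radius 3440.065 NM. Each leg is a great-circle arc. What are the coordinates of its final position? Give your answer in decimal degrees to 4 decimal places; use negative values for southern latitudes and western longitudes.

Apply the spherical direct solution leg by leg, carrying full precision between legs.
Leg 1: from (-31.4902°, -176.2626°), δ = 1389.3/3440.065 = 0.403859 rad, θ = 330.5° → φ = -10.8756°, λ = 172.3731°.
Leg 2: from (-10.8756°, 172.3731°), δ = 1270.8/3440.065 = 0.369412 rad, θ = 231.3° → φ = -23.4313°, λ = 154.4878°.
Leg 3: from (-23.4313°, 154.4878°), δ = 2611.5/3440.065 = 0.759143 rad, θ = 74° → φ = -6.5683°, λ = -163.7525°.

latitude -6.5683°, longitude -163.7525°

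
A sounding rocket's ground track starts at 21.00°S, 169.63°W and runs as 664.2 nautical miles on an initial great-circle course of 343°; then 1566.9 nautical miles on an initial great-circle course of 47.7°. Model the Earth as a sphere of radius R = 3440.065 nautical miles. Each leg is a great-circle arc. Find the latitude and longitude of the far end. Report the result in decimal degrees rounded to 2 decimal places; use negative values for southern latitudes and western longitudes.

latitude 7.42°, longitude -153.75°

Apply the spherical direct solution leg by leg, carrying full precision between legs.
Leg 1: from (-21.00°, -169.63°), δ = 664.2/3440.065 = 0.193078 rad, θ = 343° → φ = -10.39°, λ = -172.90°.
Leg 2: from (-10.39°, -172.90°), δ = 1566.9/3440.065 = 0.455486 rad, θ = 47.7° → φ = 7.42°, λ = -153.75°.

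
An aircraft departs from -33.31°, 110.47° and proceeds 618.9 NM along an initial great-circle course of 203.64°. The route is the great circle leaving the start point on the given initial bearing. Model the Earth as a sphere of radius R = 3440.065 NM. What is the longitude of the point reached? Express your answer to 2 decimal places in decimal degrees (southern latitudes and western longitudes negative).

longitude 104.87°

The arc subtends δ = 618.9/3440.065 = 0.179909 rad at the centre.
With φ₁ = -33.31° = -0.581369 rad and θ = 203.64° = 3.554188 rad:
sin φ₂ = sin φ₁ cos δ + cos φ₁ sin δ cos θ = (-0.549169)(0.983860) + (0.835712)(0.178940)(-0.916083) = -0.677298
φ₂ = asin(-0.677298) = -0.744084 rad = -42.63°.
Δλ = atan2( sin θ sin δ cos φ₁ , cos δ − sin φ₁ sin φ₂ ) = atan2(-0.059965, 0.611909) = -0.097685 rad = -5.60°.
λ₂ = 110.47° + -5.60° = 104.87°.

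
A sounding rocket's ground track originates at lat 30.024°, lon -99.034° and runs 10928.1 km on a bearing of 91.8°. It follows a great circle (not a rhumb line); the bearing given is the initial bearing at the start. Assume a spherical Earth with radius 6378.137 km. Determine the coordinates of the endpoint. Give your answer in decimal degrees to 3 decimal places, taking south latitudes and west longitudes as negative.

latitude -5.625°, longitude -2.835°

Central angle δ = d/R = 1.713369 rad.
Start latitude φ₁ = 0.524018 rad; initial bearing θ = 1.602212 rad.
Destination latitude: φ₂ = arcsin( sin φ₁ cos δ + cos φ₁ sin δ cos θ ) = arcsin(-0.098016) = -5.625°.
Δλ = atan2( sin θ sin δ cos φ₁ , cos δ − sin φ₁ sin φ₂ ) = atan2(0.856608, -0.093046) = 1.678994 rad = 96.199°.
λ₂ = -99.034° + 96.199° = -2.835°.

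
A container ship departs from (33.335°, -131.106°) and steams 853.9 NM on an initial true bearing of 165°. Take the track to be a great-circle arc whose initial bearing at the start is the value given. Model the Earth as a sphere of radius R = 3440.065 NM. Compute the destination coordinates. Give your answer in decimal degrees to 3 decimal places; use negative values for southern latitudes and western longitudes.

Angular distance δ = d/R = 853.9 / 3440.065 = 0.248222 rad.
Start latitude φ₁ = 0.581806 rad; initial bearing θ = 2.879793 rad.
Applying the spherical law of cosines for sides, sin φ₂ = sin φ₁ cos δ + cos φ₁ sin δ cos θ = 0.334425, so φ₂ = 19.538°.
For the longitude increment, Δλ = atan2( sin θ sin δ cos φ₁, cos δ − sin φ₁ sin φ₂ ) = atan2(0.053125, 0.785573) = 3.869°.
λ₂ = -131.106° + 3.869° = -127.237°.

latitude 19.538°, longitude -127.237°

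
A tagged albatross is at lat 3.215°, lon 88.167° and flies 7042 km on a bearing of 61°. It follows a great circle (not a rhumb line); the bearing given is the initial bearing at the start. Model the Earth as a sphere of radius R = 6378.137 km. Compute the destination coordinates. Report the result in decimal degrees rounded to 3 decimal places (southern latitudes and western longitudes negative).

The arc subtends δ = 7042/6378.137 = 1.104084 rad at the centre.
Converting: φ₁ = 0.056112 rad, θ = 1.064651 rad.
Destination latitude: φ₂ = arcsin( sin φ₁ cos δ + cos φ₁ sin δ cos θ ) = arcsin(0.457514) = 27.227°.
Then Δλ = atan2(0.779852, 0.424294) = 1.072518 rad, from sin θ sin δ cos φ₁ over cos δ − sin φ₁ sin φ₂.
λ₂ = λ₁ + Δλ = 149.618°.

latitude 27.227°, longitude 149.618°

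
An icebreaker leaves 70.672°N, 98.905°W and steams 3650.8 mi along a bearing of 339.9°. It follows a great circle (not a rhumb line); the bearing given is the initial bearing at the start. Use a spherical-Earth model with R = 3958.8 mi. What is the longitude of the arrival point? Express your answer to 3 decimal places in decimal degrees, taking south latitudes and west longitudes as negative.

longitude 109.506°

The arc subtends δ = 3650.8/3958.8 = 0.922199 rad at the centre.
Start latitude φ₁ = 1.233459 rad; initial bearing θ = 5.932374 rad.
Applying the spherical law of cosines for sides, sin φ₂ = sin φ₁ cos δ + cos φ₁ sin δ cos θ = 0.817724, so φ₂ = 54.858°.
For the longitude increment, Δλ = atan2( sin θ sin δ cos φ₁, cos δ − sin φ₁ sin φ₂ ) = atan2(-0.090645, -0.167567) = -151.589°.
λ₂ = -98.905° + -151.589° = -250.494°, normalized to (−180°, 180°] → 109.506°.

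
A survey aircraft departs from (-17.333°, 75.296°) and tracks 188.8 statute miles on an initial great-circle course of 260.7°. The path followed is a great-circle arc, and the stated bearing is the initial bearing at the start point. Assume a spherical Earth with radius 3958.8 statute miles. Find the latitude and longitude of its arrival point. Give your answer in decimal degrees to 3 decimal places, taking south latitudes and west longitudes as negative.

The arc subtends δ = 188.8/3958.8 = 0.047691 rad at the centre.
Start latitude φ₁ = -0.302518 rad; initial bearing θ = 4.550073 rad.
Destination latitude: φ₂ = arcsin( sin φ₁ cos δ + cos φ₁ sin δ cos θ ) = arcsin(-0.304940) = -17.755°.
For the longitude increment, Δλ = atan2( sin θ sin δ cos φ₁, cos δ − sin φ₁ sin φ₂ ) = atan2(-0.044910, 0.908014) = -2.832°.
λ₂ = λ₁ + Δλ = 72.464°.

latitude -17.755°, longitude 72.464°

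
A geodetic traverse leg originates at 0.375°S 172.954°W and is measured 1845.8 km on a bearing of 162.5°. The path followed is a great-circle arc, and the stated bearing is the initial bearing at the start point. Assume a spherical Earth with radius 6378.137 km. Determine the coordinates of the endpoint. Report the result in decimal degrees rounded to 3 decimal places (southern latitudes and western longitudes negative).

The arc subtends δ = 1845.8/6378.137 = 0.289395 rad at the centre.
Converting: φ₁ = -0.006545 rad, θ = 2.836160 rad.
sin φ₂ = sin φ₁ cos δ + cos φ₁ sin δ cos θ = (-0.006545)(0.958417) + (0.999979)(0.285372)(-0.953717) = -0.278431
φ₂ = asin(-0.278431) = -0.282160 rad = -16.167°.
For the longitude increment, Δλ = atan2( sin θ sin δ cos φ₁, cos δ − sin φ₁ sin φ₂ ) = atan2(0.085811, 0.956594) = 5.126°.
λ₂ = λ₁ + Δλ = -167.828°.

latitude -16.167°, longitude -167.828°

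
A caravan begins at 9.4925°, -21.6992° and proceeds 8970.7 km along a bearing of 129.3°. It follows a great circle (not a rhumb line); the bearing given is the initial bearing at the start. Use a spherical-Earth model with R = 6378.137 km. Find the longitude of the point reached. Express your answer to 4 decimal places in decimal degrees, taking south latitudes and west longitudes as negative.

longitude 49.1985°

Angular distance δ = d/R = 8970.7 / 6378.137 = 1.406477 rad.
With φ₁ = 9.4925° = 0.165675 rad and θ = 129.3° = 2.256711 rad:
Destination latitude: φ₂ = arcsin( sin φ₁ cos δ + cos φ₁ sin δ cos θ ) = arcsin(-0.589316) = -36.1085°.
For the longitude increment, Δλ = atan2( sin θ sin δ cos φ₁, cos δ − sin φ₁ sin φ₂ ) = atan2(0.752963, 0.260770) = 70.8977°.
λ₂ = λ₁ + Δλ = 49.1985°.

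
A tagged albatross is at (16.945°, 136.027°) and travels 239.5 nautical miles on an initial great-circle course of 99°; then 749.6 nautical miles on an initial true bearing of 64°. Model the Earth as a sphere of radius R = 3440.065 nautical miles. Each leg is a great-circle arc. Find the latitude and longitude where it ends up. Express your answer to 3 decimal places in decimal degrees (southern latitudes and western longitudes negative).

latitude 21.388°, longitude 152.176°

Apply the spherical direct solution leg by leg, carrying full precision between legs.
Leg 1: from (16.945°, 136.027°), δ = 239.5/3440.065 = 0.069621 rad, θ = 99° → φ = 16.280°, λ = 140.132°.
Leg 2: from (16.280°, 140.132°), δ = 749.6/3440.065 = 0.217903 rad, θ = 64° → φ = 21.388°, λ = 152.176°.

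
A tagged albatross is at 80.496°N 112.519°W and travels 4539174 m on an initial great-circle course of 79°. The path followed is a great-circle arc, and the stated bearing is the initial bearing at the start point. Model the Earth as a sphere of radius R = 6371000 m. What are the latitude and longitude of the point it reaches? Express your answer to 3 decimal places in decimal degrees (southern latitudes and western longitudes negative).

The arc subtends δ = 4539174/6371000 = 0.712474 rad at the centre.
With φ₁ = 80.496° = 1.404920 rad and θ = 79° = 1.378810 rad:
Applying the spherical law of cosines for sides, sin φ₂ = sin φ₁ cos δ + cos φ₁ sin δ cos θ = 0.766955, so φ₂ = 50.081°.
Δλ = atan2( sin θ sin δ cos φ₁ , cos δ − sin φ₁ sin φ₂ ) = atan2(0.105955, 0.000319) = 1.567789 rad = 89.828°.
Hence λ₂ = -112.519° + 89.828° = -22.691°.

latitude 50.081°, longitude -22.691°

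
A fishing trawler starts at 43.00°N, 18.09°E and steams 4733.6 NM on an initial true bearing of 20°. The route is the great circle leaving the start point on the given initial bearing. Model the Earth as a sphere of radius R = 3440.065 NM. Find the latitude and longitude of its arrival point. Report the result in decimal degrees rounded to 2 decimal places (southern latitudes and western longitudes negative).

latitude 53.73°, longitude 163.53°

Central angle δ = d/R = 1.376021 rad.
Converting: φ₁ = 0.750492 rad, θ = 0.349066 rad.
Destination latitude: φ₂ = arcsin( sin φ₁ cos δ + cos φ₁ sin δ cos θ ) = arcsin(0.806251) = 53.73°.
For the longitude increment, Δλ = atan2( sin θ sin δ cos φ₁, cos δ − sin φ₁ sin φ₂ ) = atan2(0.245408, -0.356315) = 145.44°.
Hence λ₂ = 18.09° + 145.44° = 163.53°.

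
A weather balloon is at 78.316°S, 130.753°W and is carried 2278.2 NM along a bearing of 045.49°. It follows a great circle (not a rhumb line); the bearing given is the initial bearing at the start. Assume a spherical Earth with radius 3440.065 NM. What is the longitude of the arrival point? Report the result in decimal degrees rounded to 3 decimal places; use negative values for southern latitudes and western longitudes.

Angular distance δ = d/R = 2278.2 / 3440.065 = 0.662255 rad.
Converting: φ₁ = -1.366872 rad, θ = 0.793950 rad.
Destination latitude: φ₂ = arcsin( sin φ₁ cos δ + cos φ₁ sin δ cos θ ) = arcsin(-0.684971) = -43.233°.
Δλ = atan2( sin θ sin δ cos φ₁ , cos δ − sin φ₁ sin φ₂ ) = atan2(0.088802, 0.117830) = 0.645833 rad = 37.003°.
Hence λ₂ = -130.753° + 37.003° = -93.750°.

longitude -93.750°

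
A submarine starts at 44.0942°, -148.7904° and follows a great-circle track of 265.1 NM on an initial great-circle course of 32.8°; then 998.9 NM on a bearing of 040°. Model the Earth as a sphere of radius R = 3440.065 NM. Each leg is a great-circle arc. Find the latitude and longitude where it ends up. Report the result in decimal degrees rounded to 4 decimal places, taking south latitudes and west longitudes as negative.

latitude 58.9504°, longitude -124.3296°

Apply the spherical direct solution leg by leg, carrying full precision between legs.
Leg 1: from (44.0942°, -148.7904°), δ = 265.1/3440.065 = 0.077062 rad, θ = 32.8° → φ = 47.7528°, λ = -145.2341°.
Leg 2: from (47.7528°, -145.2341°), δ = 998.9/3440.065 = 0.290372 rad, θ = 40° → φ = 58.9504°, λ = -124.3296°.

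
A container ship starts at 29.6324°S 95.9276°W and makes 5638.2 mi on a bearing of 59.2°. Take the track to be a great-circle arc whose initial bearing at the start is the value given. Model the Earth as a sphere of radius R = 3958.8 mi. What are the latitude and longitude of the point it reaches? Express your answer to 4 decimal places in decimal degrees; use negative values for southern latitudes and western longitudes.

δ = 5638.2/3958.8 = 1.424219 rad (81.6018°).
With φ₁ = -29.6324° = -0.517183 rad and θ = 59.2° = 1.033235 rad:
Applying the spherical law of cosines for sides, sin φ₂ = sin φ₁ cos δ + cos φ₁ sin δ cos θ = 0.368090, so φ₂ = 21.5979°.
Then Δλ = atan2(0.738615, 0.328048) = 1.152826 rad, from sin θ sin δ cos φ₁ over cos δ − sin φ₁ sin φ₂.
λ₂ = -95.9276° + 66.0521° = -29.8755°.

latitude 21.5979°, longitude -29.8755°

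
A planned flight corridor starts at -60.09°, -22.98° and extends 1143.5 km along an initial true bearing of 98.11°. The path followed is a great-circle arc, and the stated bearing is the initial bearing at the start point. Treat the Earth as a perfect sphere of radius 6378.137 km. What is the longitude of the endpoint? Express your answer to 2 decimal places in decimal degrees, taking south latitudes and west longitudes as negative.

Central angle δ = d/R = 0.179284 rad.
With φ₁ = -60.09° = -1.048768 rad and θ = 98.11° = 1.712343 rad:
Destination latitude: φ₂ = arcsin( sin φ₁ cos δ + cos φ₁ sin δ cos θ ) = arcsin(-0.865460) = -59.94°.
Δλ = atan2( sin θ sin δ cos φ₁ , cos δ − sin φ₁ sin φ₂ ) = atan2(0.088031, 0.233782) = 0.360129 rad = 20.63°.
Hence λ₂ = -22.98° + 20.63° = -2.35°.

longitude -2.35°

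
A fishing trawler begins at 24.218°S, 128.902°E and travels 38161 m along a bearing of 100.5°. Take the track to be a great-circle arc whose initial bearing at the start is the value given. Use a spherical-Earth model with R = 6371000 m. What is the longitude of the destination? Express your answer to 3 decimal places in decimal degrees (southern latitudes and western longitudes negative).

Angular distance δ = d/R = 38161 / 6371000 = 0.005990 rad.
With φ₁ = -24.218° = -0.422684 rad and θ = 100.5° = 1.754056 rad:
Destination latitude: φ₂ = arcsin( sin φ₁ cos δ + cos φ₁ sin δ cos θ ) = arcsin(-0.411198) = -24.280°.
For the longitude increment, Δλ = atan2( sin θ sin δ cos φ₁, cos δ − sin φ₁ sin φ₂ ) = atan2(0.005371, 0.831305) = 0.370°.
Hence λ₂ = 128.902° + 0.370° = 129.272°.

longitude 129.272°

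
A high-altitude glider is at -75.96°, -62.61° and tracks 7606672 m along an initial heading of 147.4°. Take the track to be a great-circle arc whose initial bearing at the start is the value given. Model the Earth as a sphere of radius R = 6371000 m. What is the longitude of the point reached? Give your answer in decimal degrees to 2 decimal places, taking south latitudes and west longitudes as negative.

longitude 80.63°

The arc subtends δ = 7606672/6371000 = 1.193953 rad at the centre.
With φ₁ = -75.96° = -1.325752 rad and θ = 147.4° = 2.572615 rad:
Applying the spherical law of cosines for sides, sin φ₂ = sin φ₁ cos δ + cos φ₁ sin δ cos θ = -0.547032, so φ₂ = -33.16°.
Δλ = atan2( sin θ sin δ cos φ₁ , cos δ − sin φ₁ sin φ₂ ) = atan2(0.121534, -0.162702) = 2.500034 rad = 143.24°.
λ₂ = λ₁ + Δλ = 80.63°.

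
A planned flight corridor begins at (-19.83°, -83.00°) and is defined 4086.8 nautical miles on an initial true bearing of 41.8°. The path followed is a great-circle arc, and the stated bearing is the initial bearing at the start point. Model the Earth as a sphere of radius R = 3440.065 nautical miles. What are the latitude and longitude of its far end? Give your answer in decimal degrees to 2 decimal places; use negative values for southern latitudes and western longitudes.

δ = 4086.8/3440.065 = 1.188001 rad (68.0674°).
Start latitude φ₁ = -0.346099 rad; initial bearing θ = 0.729548 rad.
Destination latitude: φ₂ = arcsin( sin φ₁ cos δ + cos φ₁ sin δ cos θ ) = arcsin(0.523809) = 31.59°.
For the longitude increment, Δλ = atan2( sin θ sin δ cos φ₁, cos δ − sin φ₁ sin φ₂ ) = atan2(0.581629, 0.551207) = 46.54°.
Hence λ₂ = -83.00° + 46.54° = -36.46°.

latitude 31.59°, longitude -36.46°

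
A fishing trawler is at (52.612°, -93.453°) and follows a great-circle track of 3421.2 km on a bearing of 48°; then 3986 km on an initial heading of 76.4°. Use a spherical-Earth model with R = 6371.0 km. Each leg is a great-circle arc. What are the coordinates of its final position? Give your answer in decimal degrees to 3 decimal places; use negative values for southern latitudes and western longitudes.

latitude 51.675°, longitude 29.861°

Apply the spherical direct solution leg by leg, carrying full precision between legs.
Leg 1: from (52.612°, -93.453°), δ = 3421.2/6371 = 0.536996 rad, θ = 48° → φ = 62.943°, λ = -36.759°.
Leg 2: from (62.943°, -36.759°), δ = 3986/6371 = 0.625647 rad, θ = 76.4° → φ = 51.675°, λ = 29.861°.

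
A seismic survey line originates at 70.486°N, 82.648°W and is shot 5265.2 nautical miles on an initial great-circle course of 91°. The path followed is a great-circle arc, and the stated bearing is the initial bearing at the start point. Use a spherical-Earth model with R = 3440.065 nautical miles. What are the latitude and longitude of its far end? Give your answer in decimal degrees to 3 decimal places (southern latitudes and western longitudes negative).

The arc subtends δ = 5265.2/3440.065 = 1.530552 rad at the centre.
With φ₁ = 70.486° = 1.230213 rad and θ = 91° = 1.588250 rad:
sin φ₂ = sin φ₁ cos δ + cos φ₁ sin δ cos θ = (0.942560)(0.040233) + (0.334037)(0.999190)(-0.017452) = 0.032097
φ₂ = asin(0.032097) = 0.032102 rad = 1.839°.
Δλ = atan2( sin θ sin δ cos φ₁ , cos δ − sin φ₁ sin φ₂ ) = atan2(0.333716, 0.009980) = 1.540901 rad = 88.287°.
λ₂ = λ₁ + Δλ = 5.639°.

latitude 1.839°, longitude 5.639°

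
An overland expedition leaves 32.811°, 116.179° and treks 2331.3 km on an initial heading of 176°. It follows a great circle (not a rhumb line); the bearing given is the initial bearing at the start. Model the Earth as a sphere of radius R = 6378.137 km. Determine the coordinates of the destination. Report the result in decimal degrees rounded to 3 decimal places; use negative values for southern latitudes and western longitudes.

Central angle δ = d/R = 0.365514 rad.
Start latitude φ₁ = 0.572660 rad; initial bearing θ = 3.071779 rad.
Destination latitude: φ₂ = arcsin( sin φ₁ cos δ + cos φ₁ sin δ cos θ ) = arcsin(0.206399) = 11.911°.
Δλ = atan2( sin θ sin δ cos φ₁ , cos δ − sin φ₁ sin φ₂ ) = atan2(0.020955, 0.822099) = 0.025484 rad = 1.460°.
λ₂ = 116.179° + 1.460° = 117.639°.

latitude 11.911°, longitude 117.639°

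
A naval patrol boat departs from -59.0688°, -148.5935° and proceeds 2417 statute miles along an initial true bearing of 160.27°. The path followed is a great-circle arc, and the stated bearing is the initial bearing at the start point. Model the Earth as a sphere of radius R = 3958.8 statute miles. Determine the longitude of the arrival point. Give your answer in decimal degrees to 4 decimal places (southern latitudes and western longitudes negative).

longitude -46.4181°

Central angle δ = d/R = 0.610539 rad.
With φ₁ = -59.0688° = -1.030945 rad and θ = 160.27° = 2.797239 rad:
Destination latitude: φ₂ = arcsin( sin φ₁ cos δ + cos φ₁ sin δ cos θ ) = arcsin(-0.980203) = -78.5802°.
Then Δλ = atan2(0.099482, -0.021464) = 1.783296 rad, from sin θ sin δ cos φ₁ over cos δ − sin φ₁ sin φ₂.
Hence λ₂ = -148.5935° + 102.1754° = -46.4181°.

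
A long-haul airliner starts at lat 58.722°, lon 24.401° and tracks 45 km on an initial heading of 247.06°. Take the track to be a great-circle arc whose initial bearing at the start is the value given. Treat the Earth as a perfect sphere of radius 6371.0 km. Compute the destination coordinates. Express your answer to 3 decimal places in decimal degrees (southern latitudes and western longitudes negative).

latitude 58.562°, longitude 23.686°

δ = 45/6371 = 0.007063 rad (0.4047°).
Start latitude φ₁ = 1.024892 rad; initial bearing θ = 4.312010 rad.
sin φ₂ = sin φ₁ cos δ + cos φ₁ sin δ cos θ = (0.854658)(0.999975) + (0.519191)(0.007063)(-0.389767) = 0.853208
φ₂ = asin(0.853208) = 1.022105 rad = 58.562°.
Then Δλ = atan2(-0.003377, 0.270774) = -0.012471 rad, from sin θ sin δ cos φ₁ over cos δ − sin φ₁ sin φ₂.
λ₂ = λ₁ + Δλ = 23.686°.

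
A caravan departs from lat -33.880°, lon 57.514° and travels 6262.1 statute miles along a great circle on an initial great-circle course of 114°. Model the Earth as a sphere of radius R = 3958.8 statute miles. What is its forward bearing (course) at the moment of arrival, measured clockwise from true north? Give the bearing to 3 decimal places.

Central angle δ = d/R = 1.581818 rad.
With φ₁ = -33.880° = -0.591318 rad and θ = 114° = 1.989675 rad:
Applying the spherical law of cosines for sides, sin φ₂ = sin φ₁ cos δ + cos φ₁ sin δ cos θ = -0.331511, so φ₂ = -19.361°.
Δλ = atan2( sin θ sin δ cos φ₁ , cos δ − sin φ₁ sin φ₂ ) = atan2(0.758386, -0.195824) = 1.823488 rad = 104.478°.
Hence λ₂ = 57.514° + 104.478° = 161.992°.
The forward bearing on arrival equals the back-azimuth from the destination plus 180°.
Back-azimuth from P₂ (-19.361°, 161.992°) to P₁ (-33.880°, 57.514°), with Δλ' = λ₁ − λ₂ = -104.478°: atan2( sin Δλ' cos φ₁ , cos φ₂ sin φ₁ − sin φ₂ cos φ₁ cos Δλ' ) = 233.503°.
Final bearing = (233.503° + 180°) mod 360° = 53.503°.

final bearing 53.503°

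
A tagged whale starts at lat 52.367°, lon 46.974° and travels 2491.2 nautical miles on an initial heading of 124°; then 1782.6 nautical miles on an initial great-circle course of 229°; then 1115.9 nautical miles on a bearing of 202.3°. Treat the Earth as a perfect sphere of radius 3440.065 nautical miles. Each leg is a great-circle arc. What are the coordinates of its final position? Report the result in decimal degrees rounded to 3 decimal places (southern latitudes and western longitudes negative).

latitude -16.211°, longitude 53.973°

Apply the spherical direct solution leg by leg, carrying full precision between legs.
Leg 1: from (52.367°, 46.974°), δ = 2491.2/3440.065 = 0.724172 rad, θ = 124° → φ = 21.530°, λ = 83.163°.
Leg 2: from (21.530°, 83.163°), δ = 1782.6/3440.065 = 0.518188 rad, θ = 229° → φ = 0.947°, λ = 61.209°.
Leg 3: from (0.947°, 61.209°), δ = 1115.9/3440.065 = 0.324383 rad, θ = 202.3° → φ = -16.211°, λ = 53.973°.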